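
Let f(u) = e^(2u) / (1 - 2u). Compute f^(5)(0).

10432

Write out both Maclaurin series and multiply, keeping only the needed powers.
The coefficient of u^5 in the expansion is 1304/15, so f^(5)(0) = 5! * (1304/15) = 10432.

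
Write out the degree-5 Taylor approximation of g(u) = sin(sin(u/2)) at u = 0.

u^5/320 - u^3/24 + u/2

Substitute the inner expansion into the outer series and collect powers.
g(0) = 0
g′(0) = 1/2
g′′(0) = 0
g′′′(0) = -1/4
g^(4)(0) = 0
g^(5)(0) = 3/8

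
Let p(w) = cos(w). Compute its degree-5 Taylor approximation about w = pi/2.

-(w - pi/2)^5/120 + (w - pi/2)^3/6 - (w - pi/2)

p(pi/2) = 0
p′(pi/2) = -1
p′′(pi/2) = 0
p′′′(pi/2) = 1
p^(4)(pi/2) = 0
p^(5)(pi/2) = -1
Dividing each by k! gives the coefficients c_0, ..., c_5.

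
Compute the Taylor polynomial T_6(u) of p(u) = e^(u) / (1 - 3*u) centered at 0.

Use 1/(1 - r) = Σ r^k on the denominator, then take the Cauchy product.

732529*u^6/720 + 5087*u^5/15 + 2713*u^4/24 + 113*u^3/3 + 25*u^2/2 + 4*u + 1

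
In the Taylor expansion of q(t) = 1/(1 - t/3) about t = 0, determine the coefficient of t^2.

q(0) = 1
q′(0) = 1/3
q′′(0) = 2/9
Dividing each by k! gives the coefficients c_0, ..., c_2.

1/9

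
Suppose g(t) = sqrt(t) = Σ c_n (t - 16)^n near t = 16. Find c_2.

-1/512

[(t - 16)^0] = 4;  [(t - 16)^1] = 1/8;  [(t - 16)^2] = -1/512.
So c_2 = g′′(16)/2! = -1/512.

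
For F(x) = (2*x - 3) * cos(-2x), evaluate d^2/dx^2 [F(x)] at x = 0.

Shift and add copies of the series according to the polynomial's terms.
The coefficient of x^2 in the expansion is 6, so F′′(0) = 2! * (6) = 12.

12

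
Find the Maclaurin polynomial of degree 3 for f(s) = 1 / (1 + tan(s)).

-4*s^3/3 + s^2 - s + 1

Expand as Σ (-1)^k u^k with u equal to the inner function's series.
f(0) = 1
f′(0) = -1
f′′(0) = 2
f′′′(0) = -8
The Taylor polynomial is Σ f^(k)(0)/k! · s^k.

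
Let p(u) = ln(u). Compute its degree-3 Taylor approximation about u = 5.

p(5) = ln(5)
p′(5) = 1/5
p′′(5) = -1/25
p′′′(5) = 2/125

(u - 5)^3/375 - (u - 5)^2/50 + (u - 5)/5 + ln(5)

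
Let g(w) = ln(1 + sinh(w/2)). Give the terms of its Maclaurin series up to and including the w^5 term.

Plug the Maclaurin series of the inner function into that of the outer and collect terms.
g(0) = 0
g′(0) = 1/2
g′′(0) = -1/4
g′′′(0) = 3/8
g^(4)(0) = -5/8
g^(5)(0) = 45/32

3*w^5/256 - 5*w^4/192 + w^3/16 - w^2/8 + w/2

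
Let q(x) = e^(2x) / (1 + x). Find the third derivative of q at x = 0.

2

Take the Cauchy product of the two expansions.
From the series, [x^3] q = 1/3; multiply by 3! = 6 to get 2.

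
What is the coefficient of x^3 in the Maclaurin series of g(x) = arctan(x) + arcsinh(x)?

-1/2

Combine the two series term by term.
g(0) = 0
g′(0) = 2
g′′(0) = 0
g′′′(0) = -3
Dividing each by k! gives the coefficients c_0, ..., c_3.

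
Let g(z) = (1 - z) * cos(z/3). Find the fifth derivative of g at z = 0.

-5/81

Multiply each power in the prefactor through the base expansion.
From the series, [z^5] g = -1/1944; multiply by 5! = 120 to get -5/81.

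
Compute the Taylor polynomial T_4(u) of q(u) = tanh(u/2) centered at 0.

-u^3/24 + u/2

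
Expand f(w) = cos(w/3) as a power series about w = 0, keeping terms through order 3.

1 - w^2/18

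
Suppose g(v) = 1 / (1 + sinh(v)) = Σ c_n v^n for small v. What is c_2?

1

Write 1/(1+u) = 1 - u + u^2 - u^3 + ... and substitute the series for u.
So c_2 = g′′(0)/2! = 1.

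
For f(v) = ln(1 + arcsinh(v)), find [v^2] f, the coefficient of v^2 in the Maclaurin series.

Substitute the inner expansion into the outer series and collect powers.
[v^0] = 0;  [v^1] = 1;  [v^2] = -1/2.

-1/2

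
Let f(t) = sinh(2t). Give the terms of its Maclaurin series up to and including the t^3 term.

Compute the successive derivatives at the expansion point and divide by k!.
f(0) = 0
f′(0) = 2
f′′(0) = 0
f′′′(0) = 8

4*t^3/3 + 2*t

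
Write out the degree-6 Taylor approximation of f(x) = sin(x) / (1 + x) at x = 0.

Multiply the two series term by term and collect like powers.

-101*x^6/120 + 101*x^5/120 - 5*x^4/6 + 5*x^3/6 - x^2 + x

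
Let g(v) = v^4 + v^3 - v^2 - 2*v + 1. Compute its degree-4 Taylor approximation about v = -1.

[(v + 1)^0] = 2;  [(v + 1)^1] = -1;  [(v + 1)^2] = 2;  [(v + 1)^3] = -3;  [(v + 1)^4] = 1.

(v + 1)^4 - 3*(v + 1)^3 + 2*(v + 1)^2 - (v + 1) + 2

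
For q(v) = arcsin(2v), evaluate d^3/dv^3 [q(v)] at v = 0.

From the series, [v^3] q = 4/3; multiply by 3! = 6 to get 8.

8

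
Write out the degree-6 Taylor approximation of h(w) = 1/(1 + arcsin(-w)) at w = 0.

Substitute the inner expansion into the outer series and collect powers.

83*w^6/45 + 63*w^5/40 + 4*w^4/3 + 7*w^3/6 + w^2 + w + 1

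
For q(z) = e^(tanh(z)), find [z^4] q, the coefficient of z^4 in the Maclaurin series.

-7/24

Substitute the inner expansion into the outer series and collect powers.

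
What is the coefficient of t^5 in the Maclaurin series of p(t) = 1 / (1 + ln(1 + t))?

Expand as Σ (-1)^k u^k with u equal to the inner function's series.
p(0) = 1
p′(0) = -1
p′′(0) = 3
p′′′(0) = -14
p^(4)(0) = 88
p^(5)(0) = -694

-347/60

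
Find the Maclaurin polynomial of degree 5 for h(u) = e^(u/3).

u^5/29160 + u^4/1944 + u^3/162 + u^2/18 + u/3 + 1

[u^0] = 1;  [u^1] = 1/3;  [u^2] = 1/18;  [u^3] = 1/162;  [u^4] = 1/1944;  [u^5] = 1/29160.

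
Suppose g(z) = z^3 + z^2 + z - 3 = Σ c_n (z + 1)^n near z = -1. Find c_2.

-2

[(z + 1)^0] = -4;  [(z + 1)^1] = 2;  [(z + 1)^2] = -2.
So c_2 = g′′(-1)/2! = -2.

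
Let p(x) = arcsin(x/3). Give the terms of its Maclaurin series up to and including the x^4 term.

x^3/162 + x/3

p(0) = 0
p′(0) = 1/3
p′′(0) = 0
p′′′(0) = 1/27
p^(4)(0) = 0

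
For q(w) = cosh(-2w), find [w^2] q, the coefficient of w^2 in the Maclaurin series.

2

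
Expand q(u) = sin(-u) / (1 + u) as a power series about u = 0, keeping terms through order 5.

Take the Cauchy product of the two expansions.

-101*u^5/120 + 5*u^4/6 - 5*u^3/6 + u^2 - u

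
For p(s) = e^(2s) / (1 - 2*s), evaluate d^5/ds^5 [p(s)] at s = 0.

10432

Use 1/(1 - r) = Σ r^k on the denominator, then take the Cauchy product.
From the series, [s^5] p = 1304/15; multiply by 5! = 120 to get 10432.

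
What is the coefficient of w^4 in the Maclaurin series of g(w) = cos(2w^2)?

Differentiate repeatedly and evaluate at the center.
g(0) = 1
g′(0) = 0
g′′(0) = 0
g′′′(0) = 0
g^(4)(0) = -48
The Taylor polynomial is Σ g^(k)(0)/k! · w^k.

-2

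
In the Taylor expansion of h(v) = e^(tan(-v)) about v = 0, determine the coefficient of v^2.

Let u equal the inner series; expand the outer function in u and truncate.
[v^0] = 1;  [v^1] = -1;  [v^2] = 1/2.
So c_2 = h′′(0)/2! = 1/2.

1/2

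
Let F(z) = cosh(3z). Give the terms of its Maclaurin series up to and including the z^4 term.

27*z^4/8 + 9*z^2/2 + 1

Compute the successive derivatives at the expansion point and divide by k!.
F(0) = 1
F′(0) = 0
F′′(0) = 9
F′′′(0) = 0
F^(4)(0) = 81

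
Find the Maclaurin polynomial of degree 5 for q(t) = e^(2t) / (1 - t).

Write out both Maclaurin series and multiply, keeping only the needed powers.
q(0) = 1
q′(0) = 3
q′′(0) = 10
q′′′(0) = 38
q^(4)(0) = 168
q^(5)(0) = 872

109*t^5/15 + 7*t^4 + 19*t^3/3 + 5*t^2 + 3*t + 1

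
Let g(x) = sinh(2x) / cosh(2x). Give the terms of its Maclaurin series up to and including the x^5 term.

Write the quotient as an unknown series and match coefficients against numerator = denominator · series.
g(0) = 0
g′(0) = 2
g′′(0) = 0
g′′′(0) = -16
g^(4)(0) = 0
g^(5)(0) = 512
The Taylor polynomial is Σ g^(k)(0)/k! · x^k.

64*x^5/15 - 8*x^3/3 + 2*x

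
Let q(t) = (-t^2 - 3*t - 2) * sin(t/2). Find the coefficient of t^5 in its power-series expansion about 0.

13/640

Distribute the polynomial across the series and collect like powers.
[t^0] = 0;  [t^1] = -1;  [t^2] = -3/2;  [t^3] = -11/24;  [t^4] = 1/16;  [t^5] = 13/640.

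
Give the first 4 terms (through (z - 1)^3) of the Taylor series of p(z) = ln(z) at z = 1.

p(1) = 0
p′(1) = 1
p′′(1) = -1
p′′′(1) = 2

(z - 1)^3/3 - (z - 1)^2/2 + (z - 1)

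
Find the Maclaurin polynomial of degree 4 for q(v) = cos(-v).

Differentiate repeatedly and evaluate at the center.
q(0) = 1
q′(0) = 0
q′′(0) = -1
q′′′(0) = 0
q^(4)(0) = 1
Then c_k = q^(k)(0)/k! gives each Taylor coefficient.

v^4/24 - v^2/2 + 1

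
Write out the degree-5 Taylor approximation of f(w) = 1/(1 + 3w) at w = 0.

-243*w^5 + 81*w^4 - 27*w^3 + 9*w^2 - 3*w + 1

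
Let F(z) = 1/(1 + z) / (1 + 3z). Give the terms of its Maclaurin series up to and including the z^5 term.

Write out both Maclaurin series and multiply, keeping only the needed powers.
[z^0] = 1;  [z^1] = -4;  [z^2] = 13;  [z^3] = -40;  [z^4] = 121;  [z^5] = -364.

-364*z^5 + 121*z^4 - 40*z^3 + 13*z^2 - 4*z + 1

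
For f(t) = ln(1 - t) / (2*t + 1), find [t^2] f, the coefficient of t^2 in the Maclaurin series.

3/2

Expand 1/(denominator) as a geometric series and multiply by the numerator's series.
f(0) = 0
f′(0) = -1
f′′(0) = 3
So c_2 = f′′(0)/2! = 3/2.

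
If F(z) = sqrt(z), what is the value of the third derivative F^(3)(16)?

3/8192

From the series, [(z - 16)^3] F = 1/16384; multiply by 3! = 6 to get 3/8192.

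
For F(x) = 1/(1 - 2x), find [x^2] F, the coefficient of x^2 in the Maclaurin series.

4

[x^0] = 1;  [x^1] = 2;  [x^2] = 4.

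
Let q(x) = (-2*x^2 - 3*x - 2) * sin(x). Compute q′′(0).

-6

Distribute the polynomial across the series and collect like powers.
The coefficient of x^2 in the expansion is -3, so q′′(0) = 2! * (-3) = -6.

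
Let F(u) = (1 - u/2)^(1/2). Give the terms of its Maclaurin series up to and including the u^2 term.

[u^0] = 1;  [u^1] = -1/4;  [u^2] = -1/32.

-u^2/32 - u/4 + 1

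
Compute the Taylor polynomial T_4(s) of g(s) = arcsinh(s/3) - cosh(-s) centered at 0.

Combine the two series term by term.
[s^0] = -1;  [s^1] = 1/3;  [s^2] = -1/2;  [s^3] = -1/162;  [s^4] = -1/24.

-s^4/24 - s^3/162 - s^2/2 + s/3 - 1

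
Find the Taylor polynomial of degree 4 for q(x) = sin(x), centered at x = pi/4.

Apply the Taylor formula c_k = f^(k)(a)/k!.
[(x - pi/4)^0] = sqrt(2)/2;  [(x - pi/4)^1] = sqrt(2)/2;  [(x - pi/4)^2] = -sqrt(2)/4;  [(x - pi/4)^3] = -sqrt(2)/12;  [(x - pi/4)^4] = sqrt(2)/48.

sqrt(2)*(x - pi/4)^4/48 - sqrt(2)*(x - pi/4)^3/12 - sqrt(2)*(x - pi/4)^2/4 + sqrt(2)*(x - pi/4)/2 + sqrt(2)/2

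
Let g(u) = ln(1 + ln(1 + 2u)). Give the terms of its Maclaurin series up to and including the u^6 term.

-7336*u^6/45 + 304*u^5/5 - 70*u^4/3 + 28*u^3/3 - 4*u^2 + 2*u

Plug the Maclaurin series of the inner function into that of the outer and collect terms.
[u^0] = 0;  [u^1] = 2;  [u^2] = -4;  [u^3] = 28/3;  [u^4] = -70/3;  [u^5] = 304/5;  [u^6] = -7336/45.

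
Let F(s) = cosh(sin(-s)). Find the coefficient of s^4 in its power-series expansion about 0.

Compose series: expand the inner function first, then feed it into the outer expansion.
F(0) = 1
F′(0) = 0
F′′(0) = 1
F′′′(0) = 0
F^(4)(0) = -3
So c_4 = F^(4)(0)/4! = -1/8.

-1/8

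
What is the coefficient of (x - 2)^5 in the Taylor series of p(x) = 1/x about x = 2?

-1/64

Differentiate repeatedly and evaluate at the center.
[(x - 2)^0] = 1/2;  [(x - 2)^1] = -1/4;  [(x - 2)^2] = 1/8;  [(x - 2)^3] = -1/16;  [(x - 2)^4] = 1/32;  [(x - 2)^5] = -1/64.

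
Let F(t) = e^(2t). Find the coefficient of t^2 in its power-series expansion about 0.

F(0) = 1
F′(0) = 2
F′′(0) = 4
So c_2 = F′′(0)/2! = 2.

2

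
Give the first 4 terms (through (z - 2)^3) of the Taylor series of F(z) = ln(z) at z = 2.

[(z - 2)^0] = ln(2);  [(z - 2)^1] = 1/2;  [(z - 2)^2] = -1/8;  [(z - 2)^3] = 1/24.

(z - 2)^3/24 - (z - 2)^2/8 + (z - 2)/2 + ln(2)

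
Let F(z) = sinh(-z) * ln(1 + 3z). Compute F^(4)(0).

Write out both Maclaurin series and multiply, keeping only the needed powers.
The coefficient of z^4 in the expansion is -19/2, so F^(4)(0) = 4! * (-19/2) = -228.

-228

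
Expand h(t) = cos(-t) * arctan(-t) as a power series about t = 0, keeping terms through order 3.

Expand each factor separately, then convolve coefficients.

5*t^3/6 - t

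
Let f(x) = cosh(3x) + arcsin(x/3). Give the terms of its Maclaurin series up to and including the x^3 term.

Expand each term separately and add.
[x^0] = 1;  [x^1] = 1/3;  [x^2] = 9/2;  [x^3] = 1/162.

x^3/162 + 9*x^2/2 + x/3 + 1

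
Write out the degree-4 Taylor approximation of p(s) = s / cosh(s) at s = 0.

Invert the denominator's series and multiply.
p(0) = 0
p′(0) = 1
p′′(0) = 0
p′′′(0) = -3
p^(4)(0) = 0

-s^3/2 + s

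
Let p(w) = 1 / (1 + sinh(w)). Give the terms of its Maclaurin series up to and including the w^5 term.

-181*w^5/120 + 4*w^4/3 - 7*w^3/6 + w^2 - w + 1

Write 1/(1+u) = 1 - u + u^2 - u^3 + ... and substitute the series for u.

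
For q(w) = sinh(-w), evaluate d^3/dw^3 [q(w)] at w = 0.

-1

The coefficient of w^3 in the expansion is -1/6, so q′′′(0) = 3! * (-1/6) = -1.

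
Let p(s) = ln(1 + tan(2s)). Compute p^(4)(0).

Substitute the inner expansion into the outer series and collect powers.
The coefficient of s^4 in the expansion is -28/3, so p^(4)(0) = 4! * (-28/3) = -224.

-224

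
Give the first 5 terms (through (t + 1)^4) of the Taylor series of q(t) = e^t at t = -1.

(t + 1)^4*e^(-1)/24 + (t + 1)^3*e^(-1)/6 + (t + 1)^2*e^(-1)/2 + (t + 1)*e^(-1) + e^(-1)

Compute the successive derivatives at the expansion point and divide by k!.
[(t + 1)^0] = e^(-1);  [(t + 1)^1] = e^(-1);  [(t + 1)^2] = e^(-1)/2;  [(t + 1)^3] = e^(-1)/6;  [(t + 1)^4] = e^(-1)/24.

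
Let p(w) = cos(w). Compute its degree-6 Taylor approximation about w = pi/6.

-sqrt(3)*(w - pi/6)^6/1440 - (w - pi/6)^5/240 + sqrt(3)*(w - pi/6)^4/48 + (w - pi/6)^3/12 - sqrt(3)*(w - pi/6)^2/4 - (w - pi/6)/2 + sqrt(3)/2

Compute the successive derivatives at the expansion point and divide by k!.
[(w - pi/6)^0] = sqrt(3)/2;  [(w - pi/6)^1] = -1/2;  [(w - pi/6)^2] = -sqrt(3)/4;  [(w - pi/6)^3] = 1/12;  [(w - pi/6)^4] = sqrt(3)/48;  [(w - pi/6)^5] = -1/240;  [(w - pi/6)^6] = -sqrt(3)/1440.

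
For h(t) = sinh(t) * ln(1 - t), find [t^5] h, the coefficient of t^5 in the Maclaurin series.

Write out both Maclaurin series and multiply, keeping only the needed powers.
h(0) = 0
h′(0) = 0
h′′(0) = -2
h′′′(0) = -3
h^(4)(0) = -12
h^(5)(0) = -40
So c_5 = h^(5)(0)/5! = -1/3.

-1/3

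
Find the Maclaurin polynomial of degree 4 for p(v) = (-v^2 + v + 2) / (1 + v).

Shift and add copies of the series according to the polynomial's terms.

2 - v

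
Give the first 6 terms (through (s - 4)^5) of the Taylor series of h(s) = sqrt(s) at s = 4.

7*(s - 4)^5/131072 - 5*(s - 4)^4/16384 + (s - 4)^3/512 - (s - 4)^2/64 + (s - 4)/4 + 2

h(4) = 2
h′(4) = 1/4
h′′(4) = -1/32
h′′′(4) = 3/256
h^(4)(4) = -15/2048
h^(5)(4) = 105/16384
The Taylor polynomial is Σ h^(k)(4)/k! · (s - 4)^k.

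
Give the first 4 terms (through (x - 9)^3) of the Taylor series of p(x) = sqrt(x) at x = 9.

(x - 9)^3/3888 - (x - 9)^2/216 + (x - 9)/6 + 3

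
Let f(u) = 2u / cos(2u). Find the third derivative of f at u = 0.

24

Write the quotient as an unknown series and match coefficients against numerator = denominator · series.
The coefficient of u^3 in the expansion is 4, so f′′′(0) = 3! * (4) = 24.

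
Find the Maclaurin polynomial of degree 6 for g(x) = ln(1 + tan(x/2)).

-31*x^6/2880 + x^5/48 - 7*x^4/192 + x^3/12 - x^2/8 + x/2

Let u equal the inner series; expand the outer function in u and truncate.
g(0) = 0
g′(0) = 1/2
g′′(0) = -1/4
g′′′(0) = 1/2
g^(4)(0) = -7/8
g^(5)(0) = 5/2
g^(6)(0) = -31/4
Dividing each by k! gives the coefficients c_0, ..., c_6.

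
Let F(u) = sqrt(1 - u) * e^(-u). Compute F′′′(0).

-17/8

Take the Cauchy product of the two expansions.
The coefficient of u^3 in the expansion is -17/48, so F′′′(0) = 3! * (-17/48) = -17/8.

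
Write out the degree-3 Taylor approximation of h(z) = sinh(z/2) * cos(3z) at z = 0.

Expand each factor separately, then convolve coefficients.
h(0) = 0
h′(0) = 1/2
h′′(0) = 0
h′′′(0) = -107/8

-107*z^3/48 + z/2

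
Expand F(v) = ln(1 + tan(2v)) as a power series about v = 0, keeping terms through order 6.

Substitute the inner expansion into the outer series and collect powers.
[v^0] = 0;  [v^1] = 2;  [v^2] = -2;  [v^3] = 16/3;  [v^4] = -28/3;  [v^5] = 64/3;  [v^6] = -1984/45.

-1984*v^6/45 + 64*v^5/3 - 28*v^4/3 + 16*v^3/3 - 2*v^2 + 2*v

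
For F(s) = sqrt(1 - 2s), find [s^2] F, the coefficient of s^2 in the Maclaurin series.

F(0) = 1
F′(0) = -1
F′′(0) = -1
So c_2 = F′′(0)/2! = -1/2.

-1/2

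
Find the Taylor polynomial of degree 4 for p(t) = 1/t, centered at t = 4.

(t - 4)^4/1024 - (t - 4)^3/256 + (t - 4)^2/64 - (t - 4)/16 + 1/4

Differentiate repeatedly and evaluate at the center.
p(4) = 1/4
p′(4) = -1/16
p′′(4) = 1/32
p′′′(4) = -3/128
p^(4)(4) = 3/128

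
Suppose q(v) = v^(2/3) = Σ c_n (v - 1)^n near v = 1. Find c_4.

Apply the Taylor formula c_k = f^(k)(a)/k!.
So c_4 = q^(4)(1)/4! = -7/243.

-7/243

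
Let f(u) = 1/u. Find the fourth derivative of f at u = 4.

The coefficient of (u - 4)^4 in the expansion is 1/1024, so f^(4)(4) = 4! * (1/1024) = 3/128.

3/128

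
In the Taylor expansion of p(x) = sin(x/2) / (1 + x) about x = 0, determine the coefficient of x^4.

-23/48

Multiply the two series term by term and collect like powers.
[x^0] = 0;  [x^1] = 1/2;  [x^2] = -1/2;  [x^3] = 23/48;  [x^4] = -23/48.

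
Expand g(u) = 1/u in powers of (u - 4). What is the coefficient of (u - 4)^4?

1/1024

Use the known series and substitute for the argument.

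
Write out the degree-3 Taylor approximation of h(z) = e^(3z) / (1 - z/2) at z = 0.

61*z^3/8 + 25*z^2/4 + 7*z/2 + 1

Expand each factor separately, then convolve coefficients.
h(0) = 1
h′(0) = 7/2
h′′(0) = 25/2
h′′′(0) = 183/4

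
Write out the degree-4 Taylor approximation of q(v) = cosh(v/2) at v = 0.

v^4/384 + v^2/8 + 1

q(0) = 1
q′(0) = 0
q′′(0) = 1/4
q′′′(0) = 0
q^(4)(0) = 1/16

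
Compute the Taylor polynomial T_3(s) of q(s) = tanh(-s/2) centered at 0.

[s^0] = 0;  [s^1] = -1/2;  [s^2] = 0;  [s^3] = 1/24.

s^3/24 - s/2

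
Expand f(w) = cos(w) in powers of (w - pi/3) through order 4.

Apply the Taylor formula c_k = f^(k)(a)/k!.
f(pi/3) = 1/2
f′(pi/3) = -sqrt(3)/2
f′′(pi/3) = -1/2
f′′′(pi/3) = sqrt(3)/2
f^(4)(pi/3) = 1/2

(w - pi/3)^4/48 + sqrt(3)*(w - pi/3)^3/12 - (w - pi/3)^2/4 - sqrt(3)*(w - pi/3)/2 + 1/2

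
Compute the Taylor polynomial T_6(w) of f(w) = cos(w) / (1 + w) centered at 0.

Write out both Maclaurin series and multiply, keeping only the needed powers.
[w^0] = 1;  [w^1] = -1;  [w^2] = 1/2;  [w^3] = -1/2;  [w^4] = 13/24;  [w^5] = -13/24;  [w^6] = 389/720.

389*w^6/720 - 13*w^5/24 + 13*w^4/24 - w^3/2 + w^2/2 - w + 1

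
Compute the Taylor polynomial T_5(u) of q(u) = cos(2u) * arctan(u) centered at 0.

23*u^5/15 - 7*u^3/3 + u

Take the Cauchy product of the two expansions.
[u^0] = 0;  [u^1] = 1;  [u^2] = 0;  [u^3] = -7/3;  [u^4] = 0;  [u^5] = 23/15.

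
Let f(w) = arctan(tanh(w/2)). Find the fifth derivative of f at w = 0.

5/2

Plug the Maclaurin series of the inner function into that of the outer and collect terms.
The coefficient of w^5 in the expansion is 1/48, so f^(5)(0) = 5! * (1/48) = 5/2.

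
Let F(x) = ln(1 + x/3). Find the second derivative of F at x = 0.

-1/9

Apply the Taylor formula c_k = f^(k)(a)/k!.
The coefficient of x^2 in the expansion is -1/18, so F′′(0) = 2! * (-1/18) = -1/9.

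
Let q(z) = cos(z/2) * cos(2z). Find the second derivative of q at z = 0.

Write out both Maclaurin series and multiply, keeping only the needed powers.
The coefficient of z^2 in the expansion is -17/8, so q′′(0) = 2! * (-17/8) = -17/4.

-17/4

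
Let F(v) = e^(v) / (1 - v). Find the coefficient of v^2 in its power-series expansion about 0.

Multiply the numerator's expansion by the denominator's geometric series.
[v^0] = 1;  [v^1] = 2;  [v^2] = 5/2.
So c_2 = F′′(0)/2! = 5/2.

5/2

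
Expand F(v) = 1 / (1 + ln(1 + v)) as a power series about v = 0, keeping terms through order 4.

Use the geometric series for the reciprocal, then substitute.
F(0) = 1
F′(0) = -1
F′′(0) = 3
F′′′(0) = -14
F^(4)(0) = 88

11*v^4/3 - 7*v^3/3 + 3*v^2/2 - v + 1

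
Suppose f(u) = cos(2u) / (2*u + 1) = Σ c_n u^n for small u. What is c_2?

2

Expand 1/(denominator) as a geometric series and multiply by the numerator's series.
f(0) = 1
f′(0) = -2
f′′(0) = 4
So c_2 = f′′(0)/2! = 2.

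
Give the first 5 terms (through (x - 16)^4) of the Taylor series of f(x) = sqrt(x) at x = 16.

-5*(x - 16)^4/2097152 + (x - 16)^3/16384 - (x - 16)^2/512 + (x - 16)/8 + 4

Use the known series and substitute for the argument.
f(16) = 4
f′(16) = 1/8
f′′(16) = -1/256
f′′′(16) = 3/8192
f^(4)(16) = -15/262144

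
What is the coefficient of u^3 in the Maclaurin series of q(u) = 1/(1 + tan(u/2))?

Let u equal the inner series; expand the outer function in u and truncate.
q(0) = 1
q′(0) = -1/2
q′′(0) = 1/2
q′′′(0) = -1

-1/6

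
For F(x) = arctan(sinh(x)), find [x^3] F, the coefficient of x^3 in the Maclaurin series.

Let u equal the inner series; expand the outer function in u and truncate.
[x^0] = 0;  [x^1] = 1;  [x^2] = 0;  [x^3] = -1/6.
So c_3 = F′′′(0)/3! = -1/6.

-1/6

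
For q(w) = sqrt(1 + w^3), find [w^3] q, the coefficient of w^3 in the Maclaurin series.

[w^0] = 1;  [w^1] = 0;  [w^2] = 0;  [w^3] = 1/2.

1/2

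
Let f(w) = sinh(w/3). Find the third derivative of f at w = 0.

The coefficient of w^3 in the expansion is 1/162, so f′′′(0) = 3! * (1/162) = 1/27.

1/27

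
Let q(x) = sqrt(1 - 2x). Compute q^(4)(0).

-15

The coefficient of x^4 in the expansion is -5/8, so q^(4)(0) = 4! * (-5/8) = -15.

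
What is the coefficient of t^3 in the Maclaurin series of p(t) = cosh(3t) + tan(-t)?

Expand each term separately and add.
[t^0] = 1;  [t^1] = -1;  [t^2] = 9/2;  [t^3] = -1/3.

-1/3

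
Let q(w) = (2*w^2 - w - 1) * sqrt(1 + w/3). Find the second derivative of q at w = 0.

133/36

Distribute the polynomial across the series and collect like powers.
The coefficient of w^2 in the expansion is 133/72, so q′′(0) = 2! * (133/72) = 133/36.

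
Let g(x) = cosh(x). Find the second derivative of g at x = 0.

The coefficient of x^2 in the expansion is 1/2, so g′′(0) = 2! * (1/2) = 1.

1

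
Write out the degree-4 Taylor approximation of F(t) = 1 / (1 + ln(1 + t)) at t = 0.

Use the geometric series for the reciprocal, then substitute.
F(0) = 1
F′(0) = -1
F′′(0) = 3
F′′′(0) = -14
F^(4)(0) = 88

11*t^4/3 - 7*t^3/3 + 3*t^2/2 - t + 1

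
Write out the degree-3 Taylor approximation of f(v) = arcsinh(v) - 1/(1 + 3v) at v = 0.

161*v^3/6 - 9*v^2 + 4*v - 1

Add the two expansions coefficient-wise.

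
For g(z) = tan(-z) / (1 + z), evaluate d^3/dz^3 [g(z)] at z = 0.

Take the Cauchy product of the two expansions.
From the series, [z^3] g = -4/3; multiply by 3! = 6 to get -8.

-8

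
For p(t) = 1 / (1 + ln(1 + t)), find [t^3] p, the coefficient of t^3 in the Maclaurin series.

Use the geometric series for the reciprocal, then substitute.
p(0) = 1
p′(0) = -1
p′′(0) = 3
p′′′(0) = -14

-7/3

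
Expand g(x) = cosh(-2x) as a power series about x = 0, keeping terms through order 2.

Differentiate repeatedly and evaluate at the center.

2*x^2 + 1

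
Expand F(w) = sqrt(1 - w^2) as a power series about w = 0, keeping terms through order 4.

Use the known series and substitute for the argument.
F(0) = 1
F′(0) = 0
F′′(0) = -1
F′′′(0) = 0
F^(4)(0) = -3

-w^4/8 - w^2/2 + 1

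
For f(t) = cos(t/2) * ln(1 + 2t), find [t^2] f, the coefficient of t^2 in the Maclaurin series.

Take the Cauchy product of the two expansions.
So c_2 = f′′(0)/2! = -2.

-2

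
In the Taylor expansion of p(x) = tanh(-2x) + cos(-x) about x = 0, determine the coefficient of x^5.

Combine the two series term by term.
So c_5 = p^(5)(0)/5! = -64/15.

-64/15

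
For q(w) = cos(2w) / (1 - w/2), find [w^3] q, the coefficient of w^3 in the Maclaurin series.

-7/8

Write out both Maclaurin series and multiply, keeping only the needed powers.
q(0) = 1
q′(0) = 1/2
q′′(0) = -7/2
q′′′(0) = -21/4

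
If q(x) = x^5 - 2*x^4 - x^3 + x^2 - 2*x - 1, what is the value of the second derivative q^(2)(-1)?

-36

From the series, [(x + 1)^2] q = -18; multiply by 2! = 2 to get -36.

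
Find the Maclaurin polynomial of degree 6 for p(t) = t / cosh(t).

5*t^5/24 - t^3/2 + t

Divide the numerator series by the denominator series (power-series long division).
[t^0] = 0;  [t^1] = 1;  [t^2] = 0;  [t^3] = -1/2;  [t^4] = 0;  [t^5] = 5/24;  [t^6] = 0.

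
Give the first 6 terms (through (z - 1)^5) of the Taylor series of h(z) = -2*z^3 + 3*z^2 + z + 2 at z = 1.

h(1) = 4
h′(1) = 1
h′′(1) = -6
h′′′(1) = -12
h^(4)(1) = 0
h^(5)(1) = 0
Then c_k = h^(k)(1)/k! gives each Taylor coefficient.

-2*(z - 1)^3 - 3*(z - 1)^2 + (z - 1) + 4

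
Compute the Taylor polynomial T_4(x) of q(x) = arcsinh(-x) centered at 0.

q(0) = 0
q′(0) = -1
q′′(0) = 0
q′′′(0) = 1
q^(4)(0) = 0
Then c_k = q^(k)(0)/k! gives each Taylor coefficient.

x^3/6 - x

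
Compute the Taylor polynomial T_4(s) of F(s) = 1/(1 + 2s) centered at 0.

16*s^4 - 8*s^3 + 4*s^2 - 2*s + 1

[s^0] = 1;  [s^1] = -2;  [s^2] = 4;  [s^3] = -8;  [s^4] = 16.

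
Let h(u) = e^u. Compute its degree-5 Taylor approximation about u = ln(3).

h(ln(3)) = 3
h′(ln(3)) = 3
h′′(ln(3)) = 3
h′′′(ln(3)) = 3
h^(4)(ln(3)) = 3
h^(5)(ln(3)) = 3
Then c_k = h^(k)(ln(3))/k! gives each Taylor coefficient.

(u - ln(3))^5/40 + (u - ln(3))^4/8 + (u - ln(3))^3/2 + 3*(u - ln(3))^2/2 + 3*(u - ln(3)) + 3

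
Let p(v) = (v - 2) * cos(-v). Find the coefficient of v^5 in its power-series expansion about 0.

1/24

Distribute the polynomial across the series and collect like powers.
p(0) = -2
p′(0) = 1
p′′(0) = 2
p′′′(0) = -3
p^(4)(0) = -2
p^(5)(0) = 5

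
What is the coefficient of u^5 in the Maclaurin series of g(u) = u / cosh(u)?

Write the quotient as an unknown series and match coefficients against numerator = denominator · series.
g(0) = 0
g′(0) = 1
g′′(0) = 0
g′′′(0) = -3
g^(4)(0) = 0
g^(5)(0) = 25
Dividing each by k! gives the coefficients c_0, ..., c_5.

5/24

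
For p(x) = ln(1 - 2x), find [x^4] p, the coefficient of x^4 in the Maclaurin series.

-4

p(0) = 0
p′(0) = -2
p′′(0) = -4
p′′′(0) = -16
p^(4)(0) = -96
Then c_k = p^(k)(0)/k! gives each Taylor coefficient.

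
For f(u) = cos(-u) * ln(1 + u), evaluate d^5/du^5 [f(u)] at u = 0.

9

Multiply the two series term by term and collect like powers.
The coefficient of u^5 in the expansion is 3/40, so f^(5)(0) = 5! * (3/40) = 9.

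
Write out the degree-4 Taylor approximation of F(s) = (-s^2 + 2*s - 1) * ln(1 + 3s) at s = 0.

Shift and add copies of the series according to the polynomial's terms.
F(0) = 0
F′(0) = -3
F′′(0) = 21
F′′′(0) = -126
F^(4)(0) = 1026

171*s^4/4 - 21*s^3 + 21*s^2/2 - 3*s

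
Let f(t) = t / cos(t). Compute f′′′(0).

Divide the numerator series by the denominator series (power-series long division).
From the series, [t^3] f = 1/2; multiply by 3! = 6 to get 3.

3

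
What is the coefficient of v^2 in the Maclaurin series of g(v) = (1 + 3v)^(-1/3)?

2

g(0) = 1
g′(0) = -1
g′′(0) = 4
So c_2 = g′′(0)/2! = 2.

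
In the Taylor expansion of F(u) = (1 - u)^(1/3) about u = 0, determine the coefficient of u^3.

c_3 = F′′′(0)/3! = -5/81.

-5/81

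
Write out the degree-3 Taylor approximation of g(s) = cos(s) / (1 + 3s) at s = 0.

Expand each factor separately, then convolve coefficients.
g(0) = 1
g′(0) = -3
g′′(0) = 17
g′′′(0) = -153
The Taylor polynomial is Σ g^(k)(0)/k! · s^k.

-51*s^3/2 + 17*s^2/2 - 3*s + 1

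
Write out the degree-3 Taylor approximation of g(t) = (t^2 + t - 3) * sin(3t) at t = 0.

33*t^3/2 + 3*t^2 - 9*t

Distribute the polynomial across the series and collect like powers.
g(0) = 0
g′(0) = -9
g′′(0) = 6
g′′′(0) = 99
Then c_k = g^(k)(0)/k! gives each Taylor coefficient.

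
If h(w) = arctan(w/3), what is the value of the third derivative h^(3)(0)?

From the series, [w^3] h = -1/81; multiply by 3! = 6 to get -2/27.

-2/27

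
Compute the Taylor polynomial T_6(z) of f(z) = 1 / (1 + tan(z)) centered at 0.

122*z^6/45 - 32*z^5/15 + 5*z^4/3 - 4*z^3/3 + z^2 - z + 1

Expand as Σ (-1)^k u^k with u equal to the inner function's series.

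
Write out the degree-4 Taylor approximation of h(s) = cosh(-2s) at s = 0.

h(0) = 1
h′(0) = 0
h′′(0) = 4
h′′′(0) = 0
h^(4)(0) = 16

2*s^4/3 + 2*s^2 + 1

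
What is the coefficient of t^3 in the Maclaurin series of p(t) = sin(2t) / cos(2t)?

Write the quotient as an unknown series and match coefficients against numerator = denominator · series.
p(0) = 0
p′(0) = 2
p′′(0) = 0
p′′′(0) = 16

8/3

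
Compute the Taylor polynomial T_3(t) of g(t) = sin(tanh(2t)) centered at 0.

-4*t^3 + 2*t

Substitute the inner expansion into the outer series and collect powers.
g(0) = 0
g′(0) = 2
g′′(0) = 0
g′′′(0) = -24
Then c_k = g^(k)(0)/k! gives each Taylor coefficient.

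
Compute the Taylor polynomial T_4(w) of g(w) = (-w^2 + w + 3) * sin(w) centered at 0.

Distribute the polynomial across the series and collect like powers.
g(0) = 0
g′(0) = 3
g′′(0) = 2
g′′′(0) = -9
g^(4)(0) = -4
The Taylor polynomial is Σ g^(k)(0)/k! · w^k.

-w^4/6 - 3*w^3/2 + w^2 + 3*w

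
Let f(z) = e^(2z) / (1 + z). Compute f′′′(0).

2

Take the Cauchy product of the two expansions.
From the series, [z^3] f = 1/3; multiply by 3! = 6 to get 2.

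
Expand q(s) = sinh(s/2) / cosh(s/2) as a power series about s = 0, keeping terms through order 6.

Invert the denominator's series and multiply.
q(0) = 0
q′(0) = 1/2
q′′(0) = 0
q′′′(0) = -1/4
q^(4)(0) = 0
q^(5)(0) = 1/2
q^(6)(0) = 0
Then c_k = q^(k)(0)/k! gives each Taylor coefficient.

s^5/240 - s^3/24 + s/2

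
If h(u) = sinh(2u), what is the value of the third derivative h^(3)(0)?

Differentiate repeatedly and evaluate at the center.
The coefficient of u^3 in the expansion is 4/3, so h′′′(0) = 3! * (4/3) = 8.

8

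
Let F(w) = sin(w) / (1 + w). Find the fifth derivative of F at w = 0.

Expand each factor separately, then convolve coefficients.
The coefficient of w^5 in the expansion is 101/120, so F^(5)(0) = 5! * (101/120) = 101.

101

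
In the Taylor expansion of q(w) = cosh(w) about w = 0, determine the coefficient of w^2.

1/2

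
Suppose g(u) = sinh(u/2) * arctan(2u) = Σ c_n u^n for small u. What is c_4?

-31/24

Expand each factor separately, then convolve coefficients.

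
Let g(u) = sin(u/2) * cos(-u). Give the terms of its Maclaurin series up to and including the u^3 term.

-13*u^3/48 + u/2

Multiply the two series term by term and collect like powers.
g(0) = 0
g′(0) = 1/2
g′′(0) = 0
g′′′(0) = -13/8
Then c_k = g^(k)(0)/k! gives each Taylor coefficient.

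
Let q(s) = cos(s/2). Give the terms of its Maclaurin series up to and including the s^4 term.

Apply the Taylor formula c_k = f^(k)(a)/k!.
q(0) = 1
q′(0) = 0
q′′(0) = -1/4
q′′′(0) = 0
q^(4)(0) = 1/16
The Taylor polynomial is Σ q^(k)(0)/k! · s^k.

s^4/384 - s^2/8 + 1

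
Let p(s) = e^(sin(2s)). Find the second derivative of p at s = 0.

4

Compose series: expand the inner function first, then feed it into the outer expansion.
From the series, [s^2] p = 2; multiply by 2! = 2 to get 4.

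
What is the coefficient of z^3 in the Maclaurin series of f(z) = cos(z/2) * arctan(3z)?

Write out both Maclaurin series and multiply, keeping only the needed powers.
f(0) = 0
f′(0) = 3
f′′(0) = 0
f′′′(0) = -225/4
Then c_k = f^(k)(0)/k! gives each Taylor coefficient.

-75/8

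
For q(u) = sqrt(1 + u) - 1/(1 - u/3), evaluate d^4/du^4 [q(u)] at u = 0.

Combine the two series term by term.
The coefficient of u^4 in the expansion is -533/10368, so q^(4)(0) = 4! * (-533/10368) = -533/432.

-533/432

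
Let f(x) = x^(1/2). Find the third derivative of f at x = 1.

3/8

The coefficient of (x - 1)^3 in the expansion is 1/16, so f′′′(1) = 3! * (1/16) = 3/8.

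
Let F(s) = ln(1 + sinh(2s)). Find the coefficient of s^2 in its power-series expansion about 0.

-2

Plug the Maclaurin series of the inner function into that of the outer and collect terms.
So c_2 = F′′(0)/2! = -2.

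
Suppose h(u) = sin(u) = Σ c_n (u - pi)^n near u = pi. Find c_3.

[(u - pi)^0] = 0;  [(u - pi)^1] = -1;  [(u - pi)^2] = 0;  [(u - pi)^3] = 1/6.

1/6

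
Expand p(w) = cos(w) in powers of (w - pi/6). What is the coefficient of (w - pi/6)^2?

-sqrt(3)/4

c_2 = p′′(pi/6)/2! = -sqrt(3)/4.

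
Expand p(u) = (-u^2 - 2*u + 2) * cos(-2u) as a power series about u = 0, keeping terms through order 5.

-4*u^5/3 + 10*u^4/3 + 4*u^3 - 5*u^2 - 2*u + 2

Shift and add copies of the series according to the polynomial's terms.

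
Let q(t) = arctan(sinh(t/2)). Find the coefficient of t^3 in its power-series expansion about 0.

-1/48

Substitute the inner expansion into the outer series and collect powers.
[t^0] = 0;  [t^1] = 1/2;  [t^2] = 0;  [t^3] = -1/48.
So c_3 = q′′′(0)/3! = -1/48.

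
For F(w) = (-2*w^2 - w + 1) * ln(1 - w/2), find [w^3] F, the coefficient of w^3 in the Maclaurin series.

13/12

Multiply each power in the prefactor through the base expansion.
[w^0] = 0;  [w^1] = -1/2;  [w^2] = 3/8;  [w^3] = 13/12.
So c_3 = F′′′(0)/3! = 13/12.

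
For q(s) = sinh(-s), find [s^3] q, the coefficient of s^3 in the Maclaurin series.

-1/6

Compute the successive derivatives at the expansion point and divide by k!.
q(0) = 0
q′(0) = -1
q′′(0) = 0
q′′′(0) = -1
So c_3 = q′′′(0)/3! = -1/6.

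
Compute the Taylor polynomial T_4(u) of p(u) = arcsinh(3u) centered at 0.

p(0) = 0
p′(0) = 3
p′′(0) = 0
p′′′(0) = -27
p^(4)(0) = 0

-9*u^3/2 + 3*u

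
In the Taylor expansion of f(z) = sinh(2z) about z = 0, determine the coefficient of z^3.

Apply the Taylor formula c_k = f^(k)(a)/k!.
[z^0] = 0;  [z^1] = 2;  [z^2] = 0;  [z^3] = 4/3.
So c_3 = f′′′(0)/3! = 4/3.

4/3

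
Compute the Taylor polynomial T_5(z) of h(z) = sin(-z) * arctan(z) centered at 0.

z^4/2 - z^2

Take the Cauchy product of the two expansions.
h(0) = 0
h′(0) = 0
h′′(0) = -2
h′′′(0) = 0
h^(4)(0) = 12
h^(5)(0) = 0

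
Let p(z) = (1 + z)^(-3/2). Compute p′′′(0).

Apply the Taylor formula c_k = f^(k)(a)/k!.
The coefficient of z^3 in the expansion is -35/16, so p′′′(0) = 3! * (-35/16) = -105/8.

-105/8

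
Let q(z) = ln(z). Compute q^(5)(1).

Compute the successive derivatives at the expansion point and divide by k!.
The coefficient of (z - 1)^5 in the expansion is 1/5, so q^(5)(1) = 5! * (1/5) = 24.

24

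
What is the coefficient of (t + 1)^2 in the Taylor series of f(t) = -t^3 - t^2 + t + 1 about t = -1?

f(-1) = 0
f′(-1) = 0
f′′(-1) = 4
So c_2 = f′′(-1)/2! = 2.

2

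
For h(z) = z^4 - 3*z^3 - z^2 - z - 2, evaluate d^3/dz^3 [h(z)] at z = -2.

The coefficient of (z + 2)^3 in the expansion is -11, so h′′′(-2) = 3! * (-11) = -66.

-66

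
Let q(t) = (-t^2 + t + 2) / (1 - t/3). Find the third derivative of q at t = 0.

-8/9

Distribute the polynomial across the series and collect like powers.
The coefficient of t^3 in the expansion is -4/27, so q′′′(0) = 3! * (-4/27) = -8/9.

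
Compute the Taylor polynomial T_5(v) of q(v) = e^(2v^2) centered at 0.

2*v^4 + 2*v^2 + 1

q(0) = 1
q′(0) = 0
q′′(0) = 4
q′′′(0) = 0
q^(4)(0) = 48
q^(5)(0) = 0
Then c_k = q^(k)(0)/k! gives each Taylor coefficient.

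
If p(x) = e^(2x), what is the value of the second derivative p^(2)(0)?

4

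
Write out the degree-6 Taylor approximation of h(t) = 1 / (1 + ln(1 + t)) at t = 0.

Use the geometric series for the reciprocal, then substitute.
h(0) = 1
h′(0) = -1
h′′(0) = 3
h′′′(0) = -14
h^(4)(0) = 88
h^(5)(0) = -694
h^(6)(0) = 6578

3289*t^6/360 - 347*t^5/60 + 11*t^4/3 - 7*t^3/3 + 3*t^2/2 - t + 1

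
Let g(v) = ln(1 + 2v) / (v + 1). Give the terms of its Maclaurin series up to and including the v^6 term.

Use 1/(1 - r) = Σ r^k on the denominator, then take the Cauchy product.
[v^0] = 0;  [v^1] = 2;  [v^2] = -4;  [v^3] = 20/3;  [v^4] = -32/3;  [v^5] = 256/15;  [v^6] = -416/15.

-416*v^6/15 + 256*v^5/15 - 32*v^4/3 + 20*v^3/3 - 4*v^2 + 2*v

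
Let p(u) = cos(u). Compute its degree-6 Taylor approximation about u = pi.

(u - pi)^6/720 - (u - pi)^4/24 + (u - pi)^2/2 - 1

[(u - pi)^0] = -1;  [(u - pi)^1] = 0;  [(u - pi)^2] = 1/2;  [(u - pi)^3] = 0;  [(u - pi)^4] = -1/24;  [(u - pi)^5] = 0;  [(u - pi)^6] = 1/720.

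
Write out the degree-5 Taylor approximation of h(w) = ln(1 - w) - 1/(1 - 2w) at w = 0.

-161*w^5/5 - 65*w^4/4 - 25*w^3/3 - 9*w^2/2 - 3*w - 1

Combine the two series term by term.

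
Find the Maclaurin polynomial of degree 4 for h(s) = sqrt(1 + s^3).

h(0) = 1
h′(0) = 0
h′′(0) = 0
h′′′(0) = 3
h^(4)(0) = 0
Then c_k = h^(k)(0)/k! gives each Taylor coefficient.

s^3/2 + 1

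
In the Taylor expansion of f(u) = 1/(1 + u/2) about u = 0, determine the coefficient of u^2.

1/4

f(0) = 1
f′(0) = -1/2
f′′(0) = 1/2
Dividing each by k! gives the coefficients c_0, ..., c_2.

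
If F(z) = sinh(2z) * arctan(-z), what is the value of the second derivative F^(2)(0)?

Write out both Maclaurin series and multiply, keeping only the needed powers.
The coefficient of z^2 in the expansion is -2, so F′′(0) = 2! * (-2) = -4.

-4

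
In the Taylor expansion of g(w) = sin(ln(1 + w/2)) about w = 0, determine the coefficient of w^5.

-1/384

Substitute the inner expansion into the outer series and collect powers.
g(0) = 0
g′(0) = 1/2
g′′(0) = -1/4
g′′′(0) = 1/8
g^(4)(0) = 0
g^(5)(0) = -5/16
So c_5 = g^(5)(0)/5! = -1/384.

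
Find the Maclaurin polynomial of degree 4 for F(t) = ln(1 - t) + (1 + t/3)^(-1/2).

Combine the two series term by term.
[t^0] = 1;  [t^1] = -7/6;  [t^2] = -11/24;  [t^3] = -149/432;  [t^4] = -2557/10368.

-2557*t^4/10368 - 149*t^3/432 - 11*t^2/24 - 7*t/6 + 1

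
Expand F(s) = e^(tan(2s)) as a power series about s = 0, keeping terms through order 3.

Plug the Maclaurin series of the inner function into that of the outer and collect terms.
[s^0] = 1;  [s^1] = 2;  [s^2] = 2;  [s^3] = 4.

4*s^3 + 2*s^2 + 2*s + 1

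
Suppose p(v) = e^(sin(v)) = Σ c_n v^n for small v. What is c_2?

1/2

Plug the Maclaurin series of the inner function into that of the outer and collect terms.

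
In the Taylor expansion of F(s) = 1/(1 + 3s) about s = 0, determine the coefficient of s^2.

9

Use the known series and substitute for the argument.
F(0) = 1
F′(0) = -3
F′′(0) = 18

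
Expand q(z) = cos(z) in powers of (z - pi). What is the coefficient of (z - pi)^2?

1/2

q(pi) = -1
q′(pi) = 0
q′′(pi) = 1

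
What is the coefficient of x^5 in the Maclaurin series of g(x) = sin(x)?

1/120

g(0) = 0
g′(0) = 1
g′′(0) = 0
g′′′(0) = -1
g^(4)(0) = 0
g^(5)(0) = 1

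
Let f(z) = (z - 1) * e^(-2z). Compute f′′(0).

Shift and add copies of the series according to the polynomial's terms.
The coefficient of z^2 in the expansion is -4, so f′′(0) = 2! * (-4) = -8.

-8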